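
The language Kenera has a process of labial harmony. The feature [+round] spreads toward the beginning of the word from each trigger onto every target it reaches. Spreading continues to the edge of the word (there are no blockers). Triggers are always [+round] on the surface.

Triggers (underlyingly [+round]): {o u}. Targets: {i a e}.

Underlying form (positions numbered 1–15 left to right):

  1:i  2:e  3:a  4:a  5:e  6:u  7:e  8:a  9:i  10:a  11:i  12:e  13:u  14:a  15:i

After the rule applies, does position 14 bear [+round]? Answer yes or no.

From /u/ at 6 leftward: 5 /e/ → [+round]; 4 /a/ → [+round]; 3 /a/ → [+round]; 2 /e/ → [+round]; 1 /i/ → [+round]; word edge.
From /u/ at 13 leftward: 12 /e/ → [+round]; 11 /i/ → [+round]; 10 /a/ → [+round]; 9 /i/ → [+round]; 8 /a/ → [+round]; 7 /e/ → [+round]; 6 /u/ is itself a trigger — this domain ends here.
Targets with no active source: positions 14 15 stay [-round].
[+round] positions on the surface: 1 2 3 4 5 6 7 8 9 10 11 12 13.

no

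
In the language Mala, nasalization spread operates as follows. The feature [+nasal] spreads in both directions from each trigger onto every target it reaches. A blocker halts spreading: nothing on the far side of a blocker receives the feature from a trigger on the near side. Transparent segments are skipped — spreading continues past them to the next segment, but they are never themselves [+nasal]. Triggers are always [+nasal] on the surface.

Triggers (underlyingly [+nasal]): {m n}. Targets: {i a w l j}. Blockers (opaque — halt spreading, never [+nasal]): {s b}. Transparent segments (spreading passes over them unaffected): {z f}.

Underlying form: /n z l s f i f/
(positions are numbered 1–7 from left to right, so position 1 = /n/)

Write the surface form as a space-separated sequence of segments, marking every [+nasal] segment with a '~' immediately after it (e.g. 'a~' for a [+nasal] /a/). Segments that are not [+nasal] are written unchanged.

From /n/ at 1 rightward: 2 /z/ transparent; 3 /l/ → [+nasal]; 4 /s/ blocks.
From /n/ at 1 leftward: word edge.
Target with no active source: position 6 stays [-nasal].
[+nasal] positions on the surface: 1 3.

n~ z l~ s f i f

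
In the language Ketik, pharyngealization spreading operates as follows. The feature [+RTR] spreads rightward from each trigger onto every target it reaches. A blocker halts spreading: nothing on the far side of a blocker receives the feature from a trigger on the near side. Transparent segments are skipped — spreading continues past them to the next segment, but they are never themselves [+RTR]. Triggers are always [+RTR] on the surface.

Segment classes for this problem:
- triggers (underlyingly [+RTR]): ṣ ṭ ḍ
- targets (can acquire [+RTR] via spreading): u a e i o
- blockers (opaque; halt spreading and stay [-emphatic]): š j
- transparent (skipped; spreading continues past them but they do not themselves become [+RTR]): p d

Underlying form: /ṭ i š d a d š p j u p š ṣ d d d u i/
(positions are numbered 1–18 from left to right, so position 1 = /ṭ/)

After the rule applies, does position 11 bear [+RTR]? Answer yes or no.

From /ṭ/ at 1 rightward: 2 /i/ → [+RTR]; 3 /š/ blocks.
From /ṣ/ at 13 rightward: 14 /d/ transparent; 15 /d/ transparent; 16 /d/ transparent; 17 /u/ → [+RTR]; 18 /i/ → [+RTR]; word edge.
Targets with no active source: positions 5 10 stay [-emphatic].
[+RTR] positions on the surface: 1 2 13 17 18.

no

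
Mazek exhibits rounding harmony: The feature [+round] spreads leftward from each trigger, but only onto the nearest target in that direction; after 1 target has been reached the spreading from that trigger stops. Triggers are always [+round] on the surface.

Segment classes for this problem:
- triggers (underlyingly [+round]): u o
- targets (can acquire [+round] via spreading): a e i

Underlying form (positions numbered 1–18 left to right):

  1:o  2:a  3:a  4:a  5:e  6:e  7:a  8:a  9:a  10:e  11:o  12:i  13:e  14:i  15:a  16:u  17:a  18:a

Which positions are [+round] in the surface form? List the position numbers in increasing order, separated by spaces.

1 10 11 15 16

From /o/ at 1 leftward: word edge.
From /o/ at 11 leftward: 10 /e/ → [+round]; bound reached.
From /u/ at 16 leftward: 15 /a/ → [+round]; bound reached.
Targets with no active source: positions 2 3 4 5 6 7 8 9 12 13 14 17 18 stay [-round].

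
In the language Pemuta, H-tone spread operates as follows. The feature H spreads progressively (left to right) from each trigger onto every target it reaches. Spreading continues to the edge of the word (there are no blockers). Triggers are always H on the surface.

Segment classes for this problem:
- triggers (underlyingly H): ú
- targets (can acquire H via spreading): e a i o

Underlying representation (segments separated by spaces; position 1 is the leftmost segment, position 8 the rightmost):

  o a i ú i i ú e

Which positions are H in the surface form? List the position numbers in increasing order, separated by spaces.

4 5 6 7 8

From /ú/ at 4 rightward: 5 /i/ → H; 6 /i/ → H; 7 /ú/ is itself a trigger — this domain ends here.
From /ú/ at 7 rightward: 8 /e/ → H; word edge.
Targets with no active source: positions 1 2 3 stay [-high tone].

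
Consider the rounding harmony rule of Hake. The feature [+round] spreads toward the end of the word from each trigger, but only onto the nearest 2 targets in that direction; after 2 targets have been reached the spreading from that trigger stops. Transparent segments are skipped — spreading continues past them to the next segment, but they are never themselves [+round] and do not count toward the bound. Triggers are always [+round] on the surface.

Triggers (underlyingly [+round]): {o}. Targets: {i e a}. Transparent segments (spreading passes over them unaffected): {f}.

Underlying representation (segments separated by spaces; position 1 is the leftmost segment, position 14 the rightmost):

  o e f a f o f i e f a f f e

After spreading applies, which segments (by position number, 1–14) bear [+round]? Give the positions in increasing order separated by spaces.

From /o/ at 1 rightward: 2 /e/ → [+round]; 3 /f/ transparent; 4 /a/ → [+round]; bound reached.
From /o/ at 6 rightward: 7 /f/ transparent; 8 /i/ → [+round]; 9 /e/ → [+round]; bound reached.
Targets with no active source: positions 11 14 stay [-round].

1 2 4 6 8 9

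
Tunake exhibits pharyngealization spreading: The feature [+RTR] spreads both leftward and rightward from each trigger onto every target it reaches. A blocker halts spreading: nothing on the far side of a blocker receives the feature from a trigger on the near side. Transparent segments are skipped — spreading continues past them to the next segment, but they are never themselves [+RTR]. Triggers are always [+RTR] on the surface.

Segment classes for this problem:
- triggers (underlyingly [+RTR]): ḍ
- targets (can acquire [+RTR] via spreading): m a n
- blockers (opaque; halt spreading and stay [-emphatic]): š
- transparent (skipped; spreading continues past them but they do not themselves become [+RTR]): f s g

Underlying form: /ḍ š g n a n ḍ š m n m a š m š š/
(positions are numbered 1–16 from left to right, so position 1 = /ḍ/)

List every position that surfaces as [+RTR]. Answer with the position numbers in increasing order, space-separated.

1 4 5 6 7

From /ḍ/ at 1 rightward: 2 /š/ blocks.
From /ḍ/ at 1 leftward: word edge.
From /ḍ/ at 7 rightward: 8 /š/ blocks.
From /ḍ/ at 7 leftward: 6 /n/ → [+RTR]; 5 /a/ → [+RTR]; 4 /n/ → [+RTR]; 3 /g/ transparent; 2 /š/ blocks.
Targets with no active source: positions 9 10 11 12 14 stay [-emphatic].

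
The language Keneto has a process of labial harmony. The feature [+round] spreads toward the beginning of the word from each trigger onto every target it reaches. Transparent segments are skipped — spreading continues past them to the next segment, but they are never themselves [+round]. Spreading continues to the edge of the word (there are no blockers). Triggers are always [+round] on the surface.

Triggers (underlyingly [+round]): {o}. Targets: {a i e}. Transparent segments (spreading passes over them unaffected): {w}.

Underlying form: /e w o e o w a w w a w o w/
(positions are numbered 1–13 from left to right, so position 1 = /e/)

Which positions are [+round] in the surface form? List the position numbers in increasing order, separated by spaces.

1 3 4 5 7 10 12

From /o/ at 3 leftward: 2 /w/ transparent; 1 /e/ → [+round]; word edge.
From /o/ at 5 leftward: 4 /e/ → [+round]; 3 /o/ is itself a trigger — this domain ends here.
From /o/ at 12 leftward: 11 /w/ transparent; 10 /a/ → [+round]; 9 /w/ transparent; 8 /w/ transparent; 7 /a/ → [+round]; 6 /w/ transparent; 5 /o/ is itself a trigger — this domain ends here.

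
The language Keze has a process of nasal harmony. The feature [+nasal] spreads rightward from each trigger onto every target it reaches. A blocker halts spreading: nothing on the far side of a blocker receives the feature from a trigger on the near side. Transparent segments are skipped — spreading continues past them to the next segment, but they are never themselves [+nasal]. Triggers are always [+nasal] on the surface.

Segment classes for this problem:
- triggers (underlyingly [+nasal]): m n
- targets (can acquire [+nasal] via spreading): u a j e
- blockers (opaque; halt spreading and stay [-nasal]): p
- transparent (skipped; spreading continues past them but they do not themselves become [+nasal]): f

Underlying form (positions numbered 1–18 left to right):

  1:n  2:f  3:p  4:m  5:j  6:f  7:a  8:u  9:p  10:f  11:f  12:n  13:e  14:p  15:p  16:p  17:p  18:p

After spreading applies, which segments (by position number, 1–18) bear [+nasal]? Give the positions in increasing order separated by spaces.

1 4 5 7 8 12 13

From /n/ at 1 rightward: 2 /f/ transparent; 3 /p/ blocks.
From /m/ at 4 rightward: 5 /j/ → [+nasal]; 6 /f/ transparent; 7 /a/ → [+nasal]; 8 /u/ → [+nasal]; 9 /p/ blocks.
From /n/ at 12 rightward: 13 /e/ → [+nasal]; 14 /p/ blocks.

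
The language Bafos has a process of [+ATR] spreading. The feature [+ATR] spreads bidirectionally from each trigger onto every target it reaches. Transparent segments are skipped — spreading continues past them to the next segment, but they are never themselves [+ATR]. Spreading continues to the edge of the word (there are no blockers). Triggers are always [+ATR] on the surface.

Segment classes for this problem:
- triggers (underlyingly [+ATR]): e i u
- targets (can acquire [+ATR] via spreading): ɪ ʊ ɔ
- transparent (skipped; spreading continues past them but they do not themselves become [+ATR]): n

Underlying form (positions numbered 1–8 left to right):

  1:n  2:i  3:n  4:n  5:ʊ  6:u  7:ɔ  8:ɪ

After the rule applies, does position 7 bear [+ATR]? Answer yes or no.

yes

From /i/ at 2 rightward: 3 /n/ transparent; 4 /n/ transparent; 5 /ʊ/ → [+ATR]; 6 /u/ is itself a trigger — this domain ends here.
From /i/ at 2 leftward: 1 /n/ transparent; word edge.
From /u/ at 6 rightward: 7 /ɔ/ → [+ATR]; 8 /ɪ/ → [+ATR]; word edge.
From /u/ at 6 leftward: 5 /ʊ/ → [+ATR]; 4 /n/ transparent; 3 /n/ transparent; 2 /i/ is itself a trigger — this domain ends here.
[+ATR] positions on the surface: 2 5 6 7 8.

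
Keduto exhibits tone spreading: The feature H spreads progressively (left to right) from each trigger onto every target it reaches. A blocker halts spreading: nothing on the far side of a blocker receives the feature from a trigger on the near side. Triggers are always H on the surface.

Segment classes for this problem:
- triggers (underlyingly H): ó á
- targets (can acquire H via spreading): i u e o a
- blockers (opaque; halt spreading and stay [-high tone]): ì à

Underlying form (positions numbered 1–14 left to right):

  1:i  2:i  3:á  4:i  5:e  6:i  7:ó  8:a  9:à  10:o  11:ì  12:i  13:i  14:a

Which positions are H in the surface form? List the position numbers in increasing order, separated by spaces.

From /á/ at 3 rightward: 4 /i/ → H; 5 /e/ → H; 6 /i/ → H; 7 /ó/ is itself a trigger — this domain ends here.
From /ó/ at 7 rightward: 8 /a/ → H; 9 /à/ blocks.
Targets with no active source: positions 1 2 10 12 13 14 stay [-high tone].

3 4 5 6 7 8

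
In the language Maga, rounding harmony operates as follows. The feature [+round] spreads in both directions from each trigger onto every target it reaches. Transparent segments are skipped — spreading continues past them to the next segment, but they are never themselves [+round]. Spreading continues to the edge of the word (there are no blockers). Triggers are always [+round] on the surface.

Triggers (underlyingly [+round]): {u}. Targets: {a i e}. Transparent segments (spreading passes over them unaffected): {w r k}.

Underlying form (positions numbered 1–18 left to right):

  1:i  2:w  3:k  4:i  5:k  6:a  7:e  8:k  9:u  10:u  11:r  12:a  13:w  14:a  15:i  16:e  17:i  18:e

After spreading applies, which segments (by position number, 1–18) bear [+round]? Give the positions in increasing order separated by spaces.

From /u/ at 9 rightward: 10 /u/ is itself a trigger — this domain ends here.
From /u/ at 9 leftward: 8 /k/ transparent; 7 /e/ → [+round]; 6 /a/ → [+round]; 5 /k/ transparent; 4 /i/ → [+round]; 3 /k/ transparent; 2 /w/ transparent; 1 /i/ → [+round]; word edge.
From /u/ at 10 rightward: 11 /r/ transparent; 12 /a/ → [+round]; 13 /w/ transparent; 14 /a/ → [+round]; 15 /i/ → [+round]; 16 /e/ → [+round]; 17 /i/ → [+round]; 18 /e/ → [+round]; word edge.
From /u/ at 10 leftward: 9 /u/ is itself a trigger — this domain ends here.

1 4 6 7 9 10 12 14 15 16 17 18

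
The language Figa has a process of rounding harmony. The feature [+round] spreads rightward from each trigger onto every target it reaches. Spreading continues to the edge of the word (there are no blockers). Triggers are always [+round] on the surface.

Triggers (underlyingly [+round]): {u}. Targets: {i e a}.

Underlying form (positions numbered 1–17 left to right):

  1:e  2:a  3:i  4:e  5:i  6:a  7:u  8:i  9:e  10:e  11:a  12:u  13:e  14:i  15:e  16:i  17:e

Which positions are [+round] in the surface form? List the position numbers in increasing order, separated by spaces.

From /u/ at 7 rightward: 8 /i/ → [+round]; 9 /e/ → [+round]; 10 /e/ → [+round]; 11 /a/ → [+round]; 12 /u/ is itself a trigger — this domain ends here.
From /u/ at 12 rightward: 13 /e/ → [+round]; 14 /i/ → [+round]; 15 /e/ → [+round]; 16 /i/ → [+round]; 17 /e/ → [+round]; word edge.
Targets with no active source: positions 1 2 3 4 5 6 stay [-round].

7 8 9 10 11 12 13 14 15 16 17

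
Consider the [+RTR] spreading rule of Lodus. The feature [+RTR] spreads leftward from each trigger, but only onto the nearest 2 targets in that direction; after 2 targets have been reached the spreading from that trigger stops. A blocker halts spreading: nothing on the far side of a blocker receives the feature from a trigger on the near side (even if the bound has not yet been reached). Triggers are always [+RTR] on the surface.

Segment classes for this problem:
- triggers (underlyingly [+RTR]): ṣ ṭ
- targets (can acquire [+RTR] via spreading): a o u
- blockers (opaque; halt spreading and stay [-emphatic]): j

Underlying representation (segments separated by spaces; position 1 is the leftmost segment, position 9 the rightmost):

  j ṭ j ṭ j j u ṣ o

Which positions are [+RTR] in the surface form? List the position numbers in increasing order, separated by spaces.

2 4 7 8

From /ṭ/ at 2 leftward: 1 /j/ blocks.
From /ṭ/ at 4 leftward: 3 /j/ blocks.
From /ṣ/ at 8 leftward: 7 /u/ → [+RTR]; 6 /j/ blocks.
Target with no active source: position 9 stays [-emphatic].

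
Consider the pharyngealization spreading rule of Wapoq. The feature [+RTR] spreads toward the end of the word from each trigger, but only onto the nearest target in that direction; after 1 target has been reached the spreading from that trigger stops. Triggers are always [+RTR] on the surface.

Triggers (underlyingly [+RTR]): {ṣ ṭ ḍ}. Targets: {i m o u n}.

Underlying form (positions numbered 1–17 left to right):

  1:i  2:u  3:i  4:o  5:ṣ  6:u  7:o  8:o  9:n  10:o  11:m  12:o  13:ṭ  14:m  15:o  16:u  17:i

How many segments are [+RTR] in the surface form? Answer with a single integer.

4

From /ṣ/ at 5 rightward: 6 /u/ → [+RTR]; bound reached.
From /ṭ/ at 13 rightward: 14 /m/ → [+RTR]; bound reached.
Targets with no active source: positions 1 2 3 4 7 8 9 10 11 12 15 16 17 stay [-emphatic].
[+RTR] positions on the surface: 5 6 13 14.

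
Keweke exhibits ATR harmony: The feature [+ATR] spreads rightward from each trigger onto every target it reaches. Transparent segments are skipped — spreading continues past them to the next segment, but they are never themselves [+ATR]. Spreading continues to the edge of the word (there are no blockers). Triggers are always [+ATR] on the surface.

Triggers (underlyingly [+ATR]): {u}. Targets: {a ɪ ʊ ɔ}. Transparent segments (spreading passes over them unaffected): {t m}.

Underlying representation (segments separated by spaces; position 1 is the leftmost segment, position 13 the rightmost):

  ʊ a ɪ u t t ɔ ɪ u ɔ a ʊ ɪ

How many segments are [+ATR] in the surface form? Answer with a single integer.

8

From /u/ at 4 rightward: 5 /t/ transparent; 6 /t/ transparent; 7 /ɔ/ → [+ATR]; 8 /ɪ/ → [+ATR]; 9 /u/ is itself a trigger — this domain ends here.
From /u/ at 9 rightward: 10 /ɔ/ → [+ATR]; 11 /a/ → [+ATR]; 12 /ʊ/ → [+ATR]; 13 /ɪ/ → [+ATR]; word edge.
Targets with no active source: positions 1 2 3 stay [-ATR].
[+ATR] positions on the surface: 4 7 8 9 10 11 12 13.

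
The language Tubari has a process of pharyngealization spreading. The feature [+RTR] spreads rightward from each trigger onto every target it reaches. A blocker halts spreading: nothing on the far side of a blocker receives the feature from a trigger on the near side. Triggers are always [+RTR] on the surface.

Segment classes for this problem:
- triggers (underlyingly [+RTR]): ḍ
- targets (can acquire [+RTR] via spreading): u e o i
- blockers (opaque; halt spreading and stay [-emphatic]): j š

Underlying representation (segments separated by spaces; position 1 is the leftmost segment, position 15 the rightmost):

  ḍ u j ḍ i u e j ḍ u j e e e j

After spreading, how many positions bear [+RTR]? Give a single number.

From /ḍ/ at 1 rightward: 2 /u/ → [+RTR]; 3 /j/ blocks.
From /ḍ/ at 4 rightward: 5 /i/ → [+RTR]; 6 /u/ → [+RTR]; 7 /e/ → [+RTR]; 8 /j/ blocks.
From /ḍ/ at 9 rightward: 10 /u/ → [+RTR]; 11 /j/ blocks.
Targets with no active source: positions 12 13 14 stay [-emphatic].
[+RTR] positions on the surface: 1 2 4 5 6 7 9 10.

8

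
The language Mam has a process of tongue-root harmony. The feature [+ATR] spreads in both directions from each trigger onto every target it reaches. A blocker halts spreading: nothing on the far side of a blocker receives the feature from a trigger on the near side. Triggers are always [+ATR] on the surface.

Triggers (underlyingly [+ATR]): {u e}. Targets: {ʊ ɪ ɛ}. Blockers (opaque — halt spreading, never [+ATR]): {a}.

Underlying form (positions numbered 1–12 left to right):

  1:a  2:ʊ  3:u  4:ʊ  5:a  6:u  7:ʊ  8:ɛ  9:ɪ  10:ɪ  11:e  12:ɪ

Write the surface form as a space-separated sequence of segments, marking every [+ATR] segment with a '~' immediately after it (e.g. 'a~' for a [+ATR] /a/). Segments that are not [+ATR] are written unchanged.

From /u/ at 3 rightward: 4 /ʊ/ → [+ATR]; 5 /a/ blocks.
From /u/ at 3 leftward: 2 /ʊ/ → [+ATR]; 1 /a/ blocks.
From /u/ at 6 rightward: 7 /ʊ/ → [+ATR]; 8 /ɛ/ → [+ATR]; 9 /ɪ/ → [+ATR]; 10 /ɪ/ → [+ATR]; 11 /e/ is itself a trigger — this domain ends here.
From /u/ at 6 leftward: 5 /a/ blocks.
From /e/ at 11 rightward: 12 /ɪ/ → [+ATR]; word edge.
From /e/ at 11 leftward: 10 /ɪ/ → [+ATR]; 9 /ɪ/ → [+ATR]; 8 /ɛ/ → [+ATR]; 7 /ʊ/ → [+ATR]; 6 /u/ is itself a trigger — this domain ends here.
[+ATR] positions on the surface: 2 3 4 6 7 8 9 10 11 12.

a ʊ~ u~ ʊ~ a u~ ʊ~ ɛ~ ɪ~ ɪ~ e~ ɪ~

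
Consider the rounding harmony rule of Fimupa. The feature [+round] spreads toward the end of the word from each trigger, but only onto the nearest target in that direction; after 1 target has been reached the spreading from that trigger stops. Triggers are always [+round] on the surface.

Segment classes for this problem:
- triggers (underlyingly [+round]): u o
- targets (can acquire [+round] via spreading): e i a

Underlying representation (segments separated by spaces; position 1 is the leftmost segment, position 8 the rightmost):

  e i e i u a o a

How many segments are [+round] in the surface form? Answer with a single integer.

4

From /u/ at 5 rightward: 6 /a/ → [+round]; bound reached.
From /o/ at 7 rightward: 8 /a/ → [+round]; bound reached.
Targets with no active source: positions 1 2 3 4 stay [-round].
[+round] positions on the surface: 5 6 7 8.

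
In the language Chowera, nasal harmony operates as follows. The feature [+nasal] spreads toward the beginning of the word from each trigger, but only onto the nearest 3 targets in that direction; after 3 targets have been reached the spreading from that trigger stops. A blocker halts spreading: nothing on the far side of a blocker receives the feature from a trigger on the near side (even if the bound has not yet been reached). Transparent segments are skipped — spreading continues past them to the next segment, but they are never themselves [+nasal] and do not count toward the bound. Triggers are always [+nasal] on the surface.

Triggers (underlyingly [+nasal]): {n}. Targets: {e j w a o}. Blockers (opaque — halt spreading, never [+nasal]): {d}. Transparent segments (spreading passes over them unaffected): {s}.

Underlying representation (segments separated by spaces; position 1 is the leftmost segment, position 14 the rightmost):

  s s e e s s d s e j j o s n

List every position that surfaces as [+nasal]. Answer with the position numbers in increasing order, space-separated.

From /n/ at 14 leftward: 13 /s/ transparent; 12 /o/ → [+nasal]; 11 /j/ → [+nasal]; 10 /j/ → [+nasal]; bound reached.
Targets with no active source: positions 3 4 9 stay [-nasal].

10 11 12 14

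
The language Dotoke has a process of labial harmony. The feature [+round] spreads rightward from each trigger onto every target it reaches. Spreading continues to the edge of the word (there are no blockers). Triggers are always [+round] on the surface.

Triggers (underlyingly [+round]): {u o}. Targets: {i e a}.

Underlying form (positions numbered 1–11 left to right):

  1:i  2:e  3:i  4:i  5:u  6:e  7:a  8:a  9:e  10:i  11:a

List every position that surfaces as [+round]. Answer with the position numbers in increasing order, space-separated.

5 6 7 8 9 10 11

From /u/ at 5 rightward: 6 /e/ → [+round]; 7 /a/ → [+round]; 8 /a/ → [+round]; 9 /e/ → [+round]; 10 /i/ → [+round]; 11 /a/ → [+round]; word edge.
Targets with no active source: positions 1 2 3 4 stay [-round].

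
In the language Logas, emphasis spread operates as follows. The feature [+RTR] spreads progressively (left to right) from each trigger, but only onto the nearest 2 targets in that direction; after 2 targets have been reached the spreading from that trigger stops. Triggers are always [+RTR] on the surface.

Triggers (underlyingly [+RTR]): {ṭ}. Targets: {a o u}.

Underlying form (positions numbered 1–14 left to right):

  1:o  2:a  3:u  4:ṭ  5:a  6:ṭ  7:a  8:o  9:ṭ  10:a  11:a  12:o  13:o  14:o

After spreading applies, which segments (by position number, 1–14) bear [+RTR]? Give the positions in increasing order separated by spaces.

4 5 6 7 8 9 10 11

From /ṭ/ at 4 rightward: 5 /a/ → [+RTR]; 6 /ṭ/ is itself a trigger — this domain ends here.
From /ṭ/ at 6 rightward: 7 /a/ → [+RTR]; 8 /o/ → [+RTR]; bound reached.
From /ṭ/ at 9 rightward: 10 /a/ → [+RTR]; 11 /a/ → [+RTR]; bound reached.
Targets with no active source: positions 1 2 3 12 13 14 stay [-emphatic].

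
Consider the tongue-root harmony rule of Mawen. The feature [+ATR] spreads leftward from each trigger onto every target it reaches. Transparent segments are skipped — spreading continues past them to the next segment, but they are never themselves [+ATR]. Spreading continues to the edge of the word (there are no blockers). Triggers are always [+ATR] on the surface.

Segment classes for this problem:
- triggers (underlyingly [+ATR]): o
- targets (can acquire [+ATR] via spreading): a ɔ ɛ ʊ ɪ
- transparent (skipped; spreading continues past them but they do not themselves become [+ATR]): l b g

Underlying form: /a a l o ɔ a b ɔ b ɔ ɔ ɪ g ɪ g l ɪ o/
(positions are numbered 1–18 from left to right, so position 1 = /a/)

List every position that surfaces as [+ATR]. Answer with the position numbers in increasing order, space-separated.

1 2 4 5 6 8 10 11 12 14 17 18

From /o/ at 4 leftward: 3 /l/ transparent; 2 /a/ → [+ATR]; 1 /a/ → [+ATR]; word edge.
From /o/ at 18 leftward: 17 /ɪ/ → [+ATR]; 16 /l/ transparent; 15 /g/ transparent; 14 /ɪ/ → [+ATR]; 13 /g/ transparent; 12 /ɪ/ → [+ATR]; 11 /ɔ/ → [+ATR]; 10 /ɔ/ → [+ATR]; 9 /b/ transparent; 8 /ɔ/ → [+ATR]; 7 /b/ transparent; 6 /a/ → [+ATR]; 5 /ɔ/ → [+ATR]; 4 /o/ is itself a trigger — this domain ends here.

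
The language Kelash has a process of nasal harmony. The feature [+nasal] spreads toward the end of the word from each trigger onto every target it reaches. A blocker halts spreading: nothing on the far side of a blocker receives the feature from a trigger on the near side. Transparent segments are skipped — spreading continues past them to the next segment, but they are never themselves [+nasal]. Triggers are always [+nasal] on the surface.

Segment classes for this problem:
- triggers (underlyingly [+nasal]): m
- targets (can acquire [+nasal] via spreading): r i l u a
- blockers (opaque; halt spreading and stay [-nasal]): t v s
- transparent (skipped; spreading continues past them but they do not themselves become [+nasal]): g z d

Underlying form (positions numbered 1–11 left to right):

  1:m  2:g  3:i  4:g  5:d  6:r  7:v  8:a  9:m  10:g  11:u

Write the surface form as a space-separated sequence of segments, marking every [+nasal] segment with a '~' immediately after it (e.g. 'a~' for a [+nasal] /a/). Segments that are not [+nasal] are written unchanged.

From /m/ at 1 rightward: 2 /g/ transparent; 3 /i/ → [+nasal]; 4 /g/ transparent; 5 /d/ transparent; 6 /r/ → [+nasal]; 7 /v/ blocks.
From /m/ at 9 rightward: 10 /g/ transparent; 11 /u/ → [+nasal]; word edge.
Target with no active source: position 8 stays [-nasal].
[+nasal] positions on the surface: 1 3 6 9 11.

m~ g i~ g d r~ v a m~ g u~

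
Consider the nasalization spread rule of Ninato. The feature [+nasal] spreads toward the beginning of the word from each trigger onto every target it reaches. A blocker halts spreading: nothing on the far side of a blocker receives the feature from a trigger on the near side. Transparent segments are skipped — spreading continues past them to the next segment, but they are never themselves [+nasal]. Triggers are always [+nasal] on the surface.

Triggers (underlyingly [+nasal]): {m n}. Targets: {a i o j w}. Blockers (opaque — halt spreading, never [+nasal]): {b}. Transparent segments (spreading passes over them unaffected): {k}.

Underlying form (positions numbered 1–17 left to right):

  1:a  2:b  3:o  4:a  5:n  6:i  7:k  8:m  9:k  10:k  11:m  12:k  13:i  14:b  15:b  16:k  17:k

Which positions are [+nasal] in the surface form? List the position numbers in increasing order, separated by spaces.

From /n/ at 5 leftward: 4 /a/ → [+nasal]; 3 /o/ → [+nasal]; 2 /b/ blocks.
From /m/ at 8 leftward: 7 /k/ transparent; 6 /i/ → [+nasal]; 5 /n/ is itself a trigger — this domain ends here.
From /m/ at 11 leftward: 10 /k/ transparent; 9 /k/ transparent; 8 /m/ is itself a trigger — this domain ends here.
Targets with no active source: positions 1 13 stay [-nasal].

3 4 5 6 8 11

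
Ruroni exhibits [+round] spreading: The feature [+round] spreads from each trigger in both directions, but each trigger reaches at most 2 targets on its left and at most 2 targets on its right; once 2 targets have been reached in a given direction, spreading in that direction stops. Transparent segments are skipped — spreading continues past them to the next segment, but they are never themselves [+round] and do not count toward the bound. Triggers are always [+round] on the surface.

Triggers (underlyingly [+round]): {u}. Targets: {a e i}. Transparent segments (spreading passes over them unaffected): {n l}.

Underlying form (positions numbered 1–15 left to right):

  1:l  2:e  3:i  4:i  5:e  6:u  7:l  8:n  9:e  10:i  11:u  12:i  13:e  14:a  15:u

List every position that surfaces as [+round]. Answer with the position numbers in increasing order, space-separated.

From /u/ at 6 rightward: 7 /l/ transparent; 8 /n/ transparent; 9 /e/ → [+round]; 10 /i/ → [+round]; bound reached.
From /u/ at 6 leftward: 5 /e/ → [+round]; 4 /i/ → [+round]; bound reached.
From /u/ at 11 rightward: 12 /i/ → [+round]; 13 /e/ → [+round]; bound reached.
From /u/ at 11 leftward: 10 /i/ → [+round]; 9 /e/ → [+round]; bound reached.
From /u/ at 15 rightward: word edge.
From /u/ at 15 leftward: 14 /a/ → [+round]; 13 /e/ → [+round]; bound reached.
Targets with no active source: positions 2 3 stay [-round].

4 5 6 9 10 11 12 13 14 15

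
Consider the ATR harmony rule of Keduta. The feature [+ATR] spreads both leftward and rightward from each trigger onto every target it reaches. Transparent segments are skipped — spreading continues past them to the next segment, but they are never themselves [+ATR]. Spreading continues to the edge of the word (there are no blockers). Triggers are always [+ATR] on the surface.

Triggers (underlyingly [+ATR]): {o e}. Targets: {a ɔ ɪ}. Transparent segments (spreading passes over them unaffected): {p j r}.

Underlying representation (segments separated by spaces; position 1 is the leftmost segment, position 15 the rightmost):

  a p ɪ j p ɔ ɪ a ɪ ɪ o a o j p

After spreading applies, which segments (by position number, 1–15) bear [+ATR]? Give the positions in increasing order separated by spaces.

From /o/ at 11 rightward: 12 /a/ → [+ATR]; 13 /o/ is itself a trigger — this domain ends here.
From /o/ at 11 leftward: 10 /ɪ/ → [+ATR]; 9 /ɪ/ → [+ATR]; 8 /a/ → [+ATR]; 7 /ɪ/ → [+ATR]; 6 /ɔ/ → [+ATR]; 5 /p/ transparent; 4 /j/ transparent; 3 /ɪ/ → [+ATR]; 2 /p/ transparent; 1 /a/ → [+ATR]; word edge.
From /o/ at 13 rightward: 14 /j/ transparent; 15 /p/ transparent; word edge.
From /o/ at 13 leftward: 12 /a/ → [+ATR]; 11 /o/ is itself a trigger — this domain ends here.

1 3 6 7 8 9 10 11 12 13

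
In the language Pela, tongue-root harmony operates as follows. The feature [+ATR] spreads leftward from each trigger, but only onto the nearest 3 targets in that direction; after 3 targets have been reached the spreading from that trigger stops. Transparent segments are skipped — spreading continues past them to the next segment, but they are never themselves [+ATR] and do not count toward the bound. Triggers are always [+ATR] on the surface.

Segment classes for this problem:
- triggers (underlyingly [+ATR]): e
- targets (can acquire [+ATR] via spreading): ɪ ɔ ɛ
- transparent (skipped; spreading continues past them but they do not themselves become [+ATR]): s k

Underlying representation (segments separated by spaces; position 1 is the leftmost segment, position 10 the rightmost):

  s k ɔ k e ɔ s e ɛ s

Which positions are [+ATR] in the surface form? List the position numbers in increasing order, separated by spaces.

3 5 6 8

From /e/ at 5 leftward: 4 /k/ transparent; 3 /ɔ/ → [+ATR]; 2 /k/ transparent; 1 /s/ transparent; word edge.
From /e/ at 8 leftward: 7 /s/ transparent; 6 /ɔ/ → [+ATR]; 5 /e/ is itself a trigger — this domain ends here.
Target with no active source: position 9 stays [-ATR].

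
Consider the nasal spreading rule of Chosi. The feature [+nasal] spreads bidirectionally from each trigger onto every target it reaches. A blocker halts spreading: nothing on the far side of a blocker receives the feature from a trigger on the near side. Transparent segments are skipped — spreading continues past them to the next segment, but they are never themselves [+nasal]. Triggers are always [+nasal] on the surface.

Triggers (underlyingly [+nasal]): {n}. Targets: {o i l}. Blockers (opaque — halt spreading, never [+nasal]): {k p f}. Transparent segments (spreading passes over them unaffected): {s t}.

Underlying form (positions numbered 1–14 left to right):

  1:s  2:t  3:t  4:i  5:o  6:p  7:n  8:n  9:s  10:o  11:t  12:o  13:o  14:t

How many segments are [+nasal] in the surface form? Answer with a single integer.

5

From /n/ at 7 rightward: 8 /n/ is itself a trigger — this domain ends here.
From /n/ at 7 leftward: 6 /p/ blocks.
From /n/ at 8 rightward: 9 /s/ transparent; 10 /o/ → [+nasal]; 11 /t/ transparent; 12 /o/ → [+nasal]; 13 /o/ → [+nasal]; 14 /t/ transparent; word edge.
From /n/ at 8 leftward: 7 /n/ is itself a trigger — this domain ends here.
Targets with no active source: positions 4 5 stay [-nasal].
[+nasal] positions on the surface: 7 8 10 12 13.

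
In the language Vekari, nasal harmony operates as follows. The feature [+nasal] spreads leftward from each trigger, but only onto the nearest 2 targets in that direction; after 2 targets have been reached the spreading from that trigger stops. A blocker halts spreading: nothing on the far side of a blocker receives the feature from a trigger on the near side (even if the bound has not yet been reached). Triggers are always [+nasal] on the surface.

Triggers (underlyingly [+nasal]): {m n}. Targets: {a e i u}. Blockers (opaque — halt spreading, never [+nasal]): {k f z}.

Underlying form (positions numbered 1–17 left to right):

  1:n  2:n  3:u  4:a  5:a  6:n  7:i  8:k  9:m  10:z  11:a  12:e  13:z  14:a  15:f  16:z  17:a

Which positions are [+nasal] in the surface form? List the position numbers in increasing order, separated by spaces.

From /n/ at 1 leftward: word edge.
From /n/ at 2 leftward: 1 /n/ is itself a trigger — this domain ends here.
From /n/ at 6 leftward: 5 /a/ → [+nasal]; 4 /a/ → [+nasal]; bound reached.
From /m/ at 9 leftward: 8 /k/ blocks.
Targets with no active source: positions 3 7 11 12 14 17 stay [-nasal].

1 2 4 5 6 9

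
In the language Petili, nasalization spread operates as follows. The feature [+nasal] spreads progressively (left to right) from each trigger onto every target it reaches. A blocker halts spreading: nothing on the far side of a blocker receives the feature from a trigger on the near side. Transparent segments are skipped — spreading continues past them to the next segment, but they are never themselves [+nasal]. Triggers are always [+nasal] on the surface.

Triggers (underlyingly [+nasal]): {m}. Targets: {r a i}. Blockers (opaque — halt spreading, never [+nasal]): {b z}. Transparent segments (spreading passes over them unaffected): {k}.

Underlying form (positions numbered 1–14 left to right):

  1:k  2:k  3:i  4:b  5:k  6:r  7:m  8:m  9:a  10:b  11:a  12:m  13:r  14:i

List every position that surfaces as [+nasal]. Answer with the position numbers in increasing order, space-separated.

7 8 9 12 13 14

From /m/ at 7 rightward: 8 /m/ is itself a trigger — this domain ends here.
From /m/ at 8 rightward: 9 /a/ → [+nasal]; 10 /b/ blocks.
From /m/ at 12 rightward: 13 /r/ → [+nasal]; 14 /i/ → [+nasal]; word edge.
Targets with no active source: positions 3 6 11 stay [-nasal].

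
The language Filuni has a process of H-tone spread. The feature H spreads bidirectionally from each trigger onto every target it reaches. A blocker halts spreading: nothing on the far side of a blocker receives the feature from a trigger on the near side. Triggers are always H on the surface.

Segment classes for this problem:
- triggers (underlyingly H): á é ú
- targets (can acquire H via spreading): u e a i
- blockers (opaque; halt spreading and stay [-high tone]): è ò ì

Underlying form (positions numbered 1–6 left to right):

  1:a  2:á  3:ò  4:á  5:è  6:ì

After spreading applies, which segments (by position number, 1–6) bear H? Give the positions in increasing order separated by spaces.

1 2 4

From /á/ at 2 rightward: 3 /ò/ blocks.
From /á/ at 2 leftward: 1 /a/ → H; word edge.
From /á/ at 4 rightward: 5 /è/ blocks.
From /á/ at 4 leftward: 3 /ò/ blocks.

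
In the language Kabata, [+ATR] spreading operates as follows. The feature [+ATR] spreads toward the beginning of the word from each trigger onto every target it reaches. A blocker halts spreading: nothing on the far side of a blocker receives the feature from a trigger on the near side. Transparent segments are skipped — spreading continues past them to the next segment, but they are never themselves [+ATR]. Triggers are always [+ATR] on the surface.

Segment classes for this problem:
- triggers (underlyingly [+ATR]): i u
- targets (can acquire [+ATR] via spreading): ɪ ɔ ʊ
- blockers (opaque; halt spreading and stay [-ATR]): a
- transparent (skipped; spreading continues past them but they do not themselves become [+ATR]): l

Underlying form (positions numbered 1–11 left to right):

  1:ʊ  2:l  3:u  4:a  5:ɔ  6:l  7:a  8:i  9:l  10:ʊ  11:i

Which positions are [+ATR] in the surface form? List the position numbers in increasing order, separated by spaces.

1 3 8 10 11

From /u/ at 3 leftward: 2 /l/ transparent; 1 /ʊ/ → [+ATR]; word edge.
From /i/ at 8 leftward: 7 /a/ blocks.
From /i/ at 11 leftward: 10 /ʊ/ → [+ATR]; 9 /l/ transparent; 8 /i/ is itself a trigger — this domain ends here.
Target with no active source: position 5 stays [-ATR].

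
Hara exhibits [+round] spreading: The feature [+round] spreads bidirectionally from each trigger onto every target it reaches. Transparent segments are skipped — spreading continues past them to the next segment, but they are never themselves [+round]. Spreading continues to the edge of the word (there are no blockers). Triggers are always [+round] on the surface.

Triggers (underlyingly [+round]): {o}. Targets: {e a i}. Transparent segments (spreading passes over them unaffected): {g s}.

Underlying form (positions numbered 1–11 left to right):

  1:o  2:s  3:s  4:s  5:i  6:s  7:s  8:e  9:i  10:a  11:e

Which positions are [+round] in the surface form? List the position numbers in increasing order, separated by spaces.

From /o/ at 1 rightward: 2 /s/ transparent; 3 /s/ transparent; 4 /s/ transparent; 5 /i/ → [+round]; 6 /s/ transparent; 7 /s/ transparent; 8 /e/ → [+round]; 9 /i/ → [+round]; 10 /a/ → [+round]; 11 /e/ → [+round]; word edge.
From /o/ at 1 leftward: word edge.

1 5 8 9 10 11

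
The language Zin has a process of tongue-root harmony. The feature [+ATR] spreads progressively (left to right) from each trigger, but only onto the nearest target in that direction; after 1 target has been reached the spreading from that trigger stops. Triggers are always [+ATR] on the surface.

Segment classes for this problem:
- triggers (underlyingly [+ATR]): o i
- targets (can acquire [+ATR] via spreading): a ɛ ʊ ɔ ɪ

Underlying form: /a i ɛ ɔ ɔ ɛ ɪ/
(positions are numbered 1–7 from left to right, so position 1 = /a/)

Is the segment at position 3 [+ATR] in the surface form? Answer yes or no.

yes

From /i/ at 2 rightward: 3 /ɛ/ → [+ATR]; bound reached.
Targets with no active source: positions 1 4 5 6 7 stay [-ATR].
[+ATR] positions on the surface: 2 3.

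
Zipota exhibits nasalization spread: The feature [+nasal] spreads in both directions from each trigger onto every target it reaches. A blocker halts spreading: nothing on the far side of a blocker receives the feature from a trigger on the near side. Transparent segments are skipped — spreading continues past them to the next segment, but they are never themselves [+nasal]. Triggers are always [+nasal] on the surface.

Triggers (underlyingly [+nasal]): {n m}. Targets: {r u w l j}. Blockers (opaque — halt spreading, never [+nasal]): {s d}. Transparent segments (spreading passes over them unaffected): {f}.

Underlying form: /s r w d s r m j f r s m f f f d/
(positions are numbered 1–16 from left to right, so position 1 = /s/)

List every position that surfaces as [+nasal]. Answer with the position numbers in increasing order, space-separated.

6 7 8 10 12

From /m/ at 7 rightward: 8 /j/ → [+nasal]; 9 /f/ transparent; 10 /r/ → [+nasal]; 11 /s/ blocks.
From /m/ at 7 leftward: 6 /r/ → [+nasal]; 5 /s/ blocks.
From /m/ at 12 rightward: 13 /f/ transparent; 14 /f/ transparent; 15 /f/ transparent; 16 /d/ blocks.
From /m/ at 12 leftward: 11 /s/ blocks.
Targets with no active source: positions 2 3 stay [-nasal].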